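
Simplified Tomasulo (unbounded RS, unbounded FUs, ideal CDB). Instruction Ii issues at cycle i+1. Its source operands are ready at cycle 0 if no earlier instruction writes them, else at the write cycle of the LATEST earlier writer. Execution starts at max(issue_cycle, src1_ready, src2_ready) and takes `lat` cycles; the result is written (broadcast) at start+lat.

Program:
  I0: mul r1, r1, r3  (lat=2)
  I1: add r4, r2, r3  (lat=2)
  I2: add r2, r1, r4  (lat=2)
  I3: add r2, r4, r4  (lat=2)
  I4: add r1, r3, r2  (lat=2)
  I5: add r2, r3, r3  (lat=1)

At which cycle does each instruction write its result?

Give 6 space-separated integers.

Answer: 3 4 6 6 8 7

Derivation:
I0 mul r1: issue@1 deps=(None,None) exec_start@1 write@3
I1 add r4: issue@2 deps=(None,None) exec_start@2 write@4
I2 add r2: issue@3 deps=(0,1) exec_start@4 write@6
I3 add r2: issue@4 deps=(1,1) exec_start@4 write@6
I4 add r1: issue@5 deps=(None,3) exec_start@6 write@8
I5 add r2: issue@6 deps=(None,None) exec_start@6 write@7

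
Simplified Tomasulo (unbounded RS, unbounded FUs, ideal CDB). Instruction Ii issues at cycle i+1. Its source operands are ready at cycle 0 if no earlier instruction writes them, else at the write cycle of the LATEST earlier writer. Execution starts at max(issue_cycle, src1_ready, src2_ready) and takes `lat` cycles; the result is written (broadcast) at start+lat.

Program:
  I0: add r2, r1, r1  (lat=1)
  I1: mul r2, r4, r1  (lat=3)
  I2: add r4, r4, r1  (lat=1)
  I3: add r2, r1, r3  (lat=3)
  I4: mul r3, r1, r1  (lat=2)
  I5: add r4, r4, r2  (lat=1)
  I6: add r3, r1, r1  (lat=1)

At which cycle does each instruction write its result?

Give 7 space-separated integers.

Answer: 2 5 4 7 7 8 8

Derivation:
I0 add r2: issue@1 deps=(None,None) exec_start@1 write@2
I1 mul r2: issue@2 deps=(None,None) exec_start@2 write@5
I2 add r4: issue@3 deps=(None,None) exec_start@3 write@4
I3 add r2: issue@4 deps=(None,None) exec_start@4 write@7
I4 mul r3: issue@5 deps=(None,None) exec_start@5 write@7
I5 add r4: issue@6 deps=(2,3) exec_start@7 write@8
I6 add r3: issue@7 deps=(None,None) exec_start@7 write@8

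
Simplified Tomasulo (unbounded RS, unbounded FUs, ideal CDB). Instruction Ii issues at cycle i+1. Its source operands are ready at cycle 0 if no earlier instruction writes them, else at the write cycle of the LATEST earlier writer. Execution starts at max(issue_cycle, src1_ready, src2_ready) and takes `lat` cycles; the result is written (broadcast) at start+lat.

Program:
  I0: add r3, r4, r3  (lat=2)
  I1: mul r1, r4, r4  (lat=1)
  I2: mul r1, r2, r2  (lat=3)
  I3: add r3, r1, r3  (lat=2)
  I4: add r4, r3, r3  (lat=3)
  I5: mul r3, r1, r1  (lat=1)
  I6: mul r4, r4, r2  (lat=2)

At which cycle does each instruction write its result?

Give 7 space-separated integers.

Answer: 3 3 6 8 11 7 13

Derivation:
I0 add r3: issue@1 deps=(None,None) exec_start@1 write@3
I1 mul r1: issue@2 deps=(None,None) exec_start@2 write@3
I2 mul r1: issue@3 deps=(None,None) exec_start@3 write@6
I3 add r3: issue@4 deps=(2,0) exec_start@6 write@8
I4 add r4: issue@5 deps=(3,3) exec_start@8 write@11
I5 mul r3: issue@6 deps=(2,2) exec_start@6 write@7
I6 mul r4: issue@7 deps=(4,None) exec_start@11 write@13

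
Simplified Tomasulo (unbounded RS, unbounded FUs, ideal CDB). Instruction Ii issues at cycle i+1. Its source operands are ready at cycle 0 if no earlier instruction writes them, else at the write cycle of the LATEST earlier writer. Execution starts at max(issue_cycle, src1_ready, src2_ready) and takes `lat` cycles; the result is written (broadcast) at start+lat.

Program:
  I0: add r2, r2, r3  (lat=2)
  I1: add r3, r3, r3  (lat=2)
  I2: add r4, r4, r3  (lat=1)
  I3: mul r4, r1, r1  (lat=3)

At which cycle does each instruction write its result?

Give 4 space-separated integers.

Answer: 3 4 5 7

Derivation:
I0 add r2: issue@1 deps=(None,None) exec_start@1 write@3
I1 add r3: issue@2 deps=(None,None) exec_start@2 write@4
I2 add r4: issue@3 deps=(None,1) exec_start@4 write@5
I3 mul r4: issue@4 deps=(None,None) exec_start@4 write@7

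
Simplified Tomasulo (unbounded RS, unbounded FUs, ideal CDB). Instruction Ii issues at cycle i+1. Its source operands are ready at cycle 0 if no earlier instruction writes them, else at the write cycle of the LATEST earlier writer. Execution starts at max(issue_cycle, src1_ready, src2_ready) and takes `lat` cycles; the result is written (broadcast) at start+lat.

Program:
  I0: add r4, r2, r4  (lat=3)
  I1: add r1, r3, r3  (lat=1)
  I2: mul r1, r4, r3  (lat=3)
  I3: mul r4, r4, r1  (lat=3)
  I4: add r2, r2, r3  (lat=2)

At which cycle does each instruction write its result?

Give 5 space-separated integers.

Answer: 4 3 7 10 7

Derivation:
I0 add r4: issue@1 deps=(None,None) exec_start@1 write@4
I1 add r1: issue@2 deps=(None,None) exec_start@2 write@3
I2 mul r1: issue@3 deps=(0,None) exec_start@4 write@7
I3 mul r4: issue@4 deps=(0,2) exec_start@7 write@10
I4 add r2: issue@5 deps=(None,None) exec_start@5 write@7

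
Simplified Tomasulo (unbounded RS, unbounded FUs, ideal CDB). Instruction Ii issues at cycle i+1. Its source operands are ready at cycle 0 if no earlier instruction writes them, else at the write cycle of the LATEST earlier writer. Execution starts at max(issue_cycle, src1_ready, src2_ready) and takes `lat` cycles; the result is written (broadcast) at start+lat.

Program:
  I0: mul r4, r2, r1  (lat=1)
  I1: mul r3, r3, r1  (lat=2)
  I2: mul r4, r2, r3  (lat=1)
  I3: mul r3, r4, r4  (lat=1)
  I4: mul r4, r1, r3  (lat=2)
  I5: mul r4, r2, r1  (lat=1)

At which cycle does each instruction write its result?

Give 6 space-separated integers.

I0 mul r4: issue@1 deps=(None,None) exec_start@1 write@2
I1 mul r3: issue@2 deps=(None,None) exec_start@2 write@4
I2 mul r4: issue@3 deps=(None,1) exec_start@4 write@5
I3 mul r3: issue@4 deps=(2,2) exec_start@5 write@6
I4 mul r4: issue@5 deps=(None,3) exec_start@6 write@8
I5 mul r4: issue@6 deps=(None,None) exec_start@6 write@7

Answer: 2 4 5 6 8 7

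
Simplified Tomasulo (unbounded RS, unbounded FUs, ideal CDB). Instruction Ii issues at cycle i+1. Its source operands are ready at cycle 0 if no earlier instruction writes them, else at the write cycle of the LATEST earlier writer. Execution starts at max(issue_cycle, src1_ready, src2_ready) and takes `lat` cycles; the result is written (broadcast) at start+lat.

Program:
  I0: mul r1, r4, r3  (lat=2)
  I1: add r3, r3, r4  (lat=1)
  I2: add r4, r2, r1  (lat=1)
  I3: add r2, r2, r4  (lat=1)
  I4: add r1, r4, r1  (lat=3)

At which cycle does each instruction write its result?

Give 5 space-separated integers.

Answer: 3 3 4 5 8

Derivation:
I0 mul r1: issue@1 deps=(None,None) exec_start@1 write@3
I1 add r3: issue@2 deps=(None,None) exec_start@2 write@3
I2 add r4: issue@3 deps=(None,0) exec_start@3 write@4
I3 add r2: issue@4 deps=(None,2) exec_start@4 write@5
I4 add r1: issue@5 deps=(2,0) exec_start@5 write@8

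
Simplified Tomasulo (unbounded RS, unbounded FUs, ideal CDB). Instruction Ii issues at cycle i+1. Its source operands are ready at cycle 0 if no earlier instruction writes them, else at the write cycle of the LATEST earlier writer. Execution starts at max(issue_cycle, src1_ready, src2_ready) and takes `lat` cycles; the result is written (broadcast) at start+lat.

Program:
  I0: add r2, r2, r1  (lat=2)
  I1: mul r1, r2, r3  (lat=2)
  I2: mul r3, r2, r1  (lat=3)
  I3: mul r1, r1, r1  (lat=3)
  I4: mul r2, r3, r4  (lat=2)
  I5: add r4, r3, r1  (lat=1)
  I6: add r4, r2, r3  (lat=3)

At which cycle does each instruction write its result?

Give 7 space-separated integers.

I0 add r2: issue@1 deps=(None,None) exec_start@1 write@3
I1 mul r1: issue@2 deps=(0,None) exec_start@3 write@5
I2 mul r3: issue@3 deps=(0,1) exec_start@5 write@8
I3 mul r1: issue@4 deps=(1,1) exec_start@5 write@8
I4 mul r2: issue@5 deps=(2,None) exec_start@8 write@10
I5 add r4: issue@6 deps=(2,3) exec_start@8 write@9
I6 add r4: issue@7 deps=(4,2) exec_start@10 write@13

Answer: 3 5 8 8 10 9 13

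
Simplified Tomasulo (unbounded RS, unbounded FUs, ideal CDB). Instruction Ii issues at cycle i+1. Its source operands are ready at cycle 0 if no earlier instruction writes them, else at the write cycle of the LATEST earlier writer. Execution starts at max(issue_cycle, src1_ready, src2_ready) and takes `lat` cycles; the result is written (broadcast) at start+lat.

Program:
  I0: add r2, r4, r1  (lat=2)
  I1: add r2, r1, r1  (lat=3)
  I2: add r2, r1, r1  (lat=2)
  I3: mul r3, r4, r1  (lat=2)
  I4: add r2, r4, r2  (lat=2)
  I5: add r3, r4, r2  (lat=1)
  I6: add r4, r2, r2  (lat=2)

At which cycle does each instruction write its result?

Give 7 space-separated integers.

Answer: 3 5 5 6 7 8 9

Derivation:
I0 add r2: issue@1 deps=(None,None) exec_start@1 write@3
I1 add r2: issue@2 deps=(None,None) exec_start@2 write@5
I2 add r2: issue@3 deps=(None,None) exec_start@3 write@5
I3 mul r3: issue@4 deps=(None,None) exec_start@4 write@6
I4 add r2: issue@5 deps=(None,2) exec_start@5 write@7
I5 add r3: issue@6 deps=(None,4) exec_start@7 write@8
I6 add r4: issue@7 deps=(4,4) exec_start@7 write@9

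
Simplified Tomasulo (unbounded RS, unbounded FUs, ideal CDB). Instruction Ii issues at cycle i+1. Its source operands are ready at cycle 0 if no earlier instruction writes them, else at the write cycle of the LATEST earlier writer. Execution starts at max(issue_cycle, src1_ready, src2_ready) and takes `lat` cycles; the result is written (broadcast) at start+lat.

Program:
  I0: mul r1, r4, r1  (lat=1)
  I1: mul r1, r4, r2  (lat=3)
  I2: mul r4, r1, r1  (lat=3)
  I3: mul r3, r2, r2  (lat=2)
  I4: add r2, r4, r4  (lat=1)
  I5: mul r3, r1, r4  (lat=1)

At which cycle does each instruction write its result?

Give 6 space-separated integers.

Answer: 2 5 8 6 9 9

Derivation:
I0 mul r1: issue@1 deps=(None,None) exec_start@1 write@2
I1 mul r1: issue@2 deps=(None,None) exec_start@2 write@5
I2 mul r4: issue@3 deps=(1,1) exec_start@5 write@8
I3 mul r3: issue@4 deps=(None,None) exec_start@4 write@6
I4 add r2: issue@5 deps=(2,2) exec_start@8 write@9
I5 mul r3: issue@6 deps=(1,2) exec_start@8 write@9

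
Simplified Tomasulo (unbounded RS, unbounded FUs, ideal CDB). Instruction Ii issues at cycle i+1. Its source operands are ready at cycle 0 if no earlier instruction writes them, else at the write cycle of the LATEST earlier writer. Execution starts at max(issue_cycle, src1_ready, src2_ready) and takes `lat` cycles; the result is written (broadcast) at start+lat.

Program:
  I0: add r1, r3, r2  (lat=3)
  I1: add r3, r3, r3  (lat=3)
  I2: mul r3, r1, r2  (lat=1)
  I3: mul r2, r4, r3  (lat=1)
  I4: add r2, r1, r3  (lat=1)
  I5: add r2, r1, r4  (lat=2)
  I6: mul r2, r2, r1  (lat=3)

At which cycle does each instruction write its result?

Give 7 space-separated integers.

I0 add r1: issue@1 deps=(None,None) exec_start@1 write@4
I1 add r3: issue@2 deps=(None,None) exec_start@2 write@5
I2 mul r3: issue@3 deps=(0,None) exec_start@4 write@5
I3 mul r2: issue@4 deps=(None,2) exec_start@5 write@6
I4 add r2: issue@5 deps=(0,2) exec_start@5 write@6
I5 add r2: issue@6 deps=(0,None) exec_start@6 write@8
I6 mul r2: issue@7 deps=(5,0) exec_start@8 write@11

Answer: 4 5 5 6 6 8 11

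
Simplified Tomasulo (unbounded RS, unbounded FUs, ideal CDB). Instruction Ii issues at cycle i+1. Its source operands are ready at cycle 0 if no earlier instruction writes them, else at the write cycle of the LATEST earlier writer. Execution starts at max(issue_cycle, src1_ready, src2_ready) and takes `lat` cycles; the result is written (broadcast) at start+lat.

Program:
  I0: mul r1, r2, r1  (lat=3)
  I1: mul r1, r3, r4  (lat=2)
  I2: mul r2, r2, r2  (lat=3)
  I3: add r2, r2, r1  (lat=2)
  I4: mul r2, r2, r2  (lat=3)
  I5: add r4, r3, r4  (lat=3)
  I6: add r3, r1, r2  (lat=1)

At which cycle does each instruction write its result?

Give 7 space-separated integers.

I0 mul r1: issue@1 deps=(None,None) exec_start@1 write@4
I1 mul r1: issue@2 deps=(None,None) exec_start@2 write@4
I2 mul r2: issue@3 deps=(None,None) exec_start@3 write@6
I3 add r2: issue@4 deps=(2,1) exec_start@6 write@8
I4 mul r2: issue@5 deps=(3,3) exec_start@8 write@11
I5 add r4: issue@6 deps=(None,None) exec_start@6 write@9
I6 add r3: issue@7 deps=(1,4) exec_start@11 write@12

Answer: 4 4 6 8 11 9 12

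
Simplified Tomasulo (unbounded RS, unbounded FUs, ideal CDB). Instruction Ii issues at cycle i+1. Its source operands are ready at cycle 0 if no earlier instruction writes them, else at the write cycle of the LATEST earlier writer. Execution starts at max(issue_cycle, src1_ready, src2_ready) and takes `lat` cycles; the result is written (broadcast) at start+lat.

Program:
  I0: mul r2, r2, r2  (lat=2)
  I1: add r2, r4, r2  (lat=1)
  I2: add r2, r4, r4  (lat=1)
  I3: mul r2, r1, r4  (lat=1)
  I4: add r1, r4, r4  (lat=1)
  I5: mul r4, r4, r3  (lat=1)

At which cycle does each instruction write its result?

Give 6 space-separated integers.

I0 mul r2: issue@1 deps=(None,None) exec_start@1 write@3
I1 add r2: issue@2 deps=(None,0) exec_start@3 write@4
I2 add r2: issue@3 deps=(None,None) exec_start@3 write@4
I3 mul r2: issue@4 deps=(None,None) exec_start@4 write@5
I4 add r1: issue@5 deps=(None,None) exec_start@5 write@6
I5 mul r4: issue@6 deps=(None,None) exec_start@6 write@7

Answer: 3 4 4 5 6 7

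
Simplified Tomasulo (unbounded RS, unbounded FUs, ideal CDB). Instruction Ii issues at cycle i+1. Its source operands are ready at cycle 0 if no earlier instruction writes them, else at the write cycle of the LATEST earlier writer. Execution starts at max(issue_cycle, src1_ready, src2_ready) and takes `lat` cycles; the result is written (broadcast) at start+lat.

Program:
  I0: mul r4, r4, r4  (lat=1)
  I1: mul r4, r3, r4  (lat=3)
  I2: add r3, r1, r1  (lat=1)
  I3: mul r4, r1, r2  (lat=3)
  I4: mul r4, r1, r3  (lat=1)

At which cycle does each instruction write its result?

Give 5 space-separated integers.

I0 mul r4: issue@1 deps=(None,None) exec_start@1 write@2
I1 mul r4: issue@2 deps=(None,0) exec_start@2 write@5
I2 add r3: issue@3 deps=(None,None) exec_start@3 write@4
I3 mul r4: issue@4 deps=(None,None) exec_start@4 write@7
I4 mul r4: issue@5 deps=(None,2) exec_start@5 write@6

Answer: 2 5 4 7 6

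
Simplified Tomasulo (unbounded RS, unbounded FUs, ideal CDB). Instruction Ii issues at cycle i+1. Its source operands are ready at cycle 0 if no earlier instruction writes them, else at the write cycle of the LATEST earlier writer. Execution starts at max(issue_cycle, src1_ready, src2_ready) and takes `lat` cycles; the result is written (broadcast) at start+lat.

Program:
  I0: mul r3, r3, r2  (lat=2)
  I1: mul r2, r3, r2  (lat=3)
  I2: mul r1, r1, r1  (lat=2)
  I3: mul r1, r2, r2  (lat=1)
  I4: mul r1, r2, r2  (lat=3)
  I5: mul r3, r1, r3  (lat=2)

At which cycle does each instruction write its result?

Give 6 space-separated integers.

Answer: 3 6 5 7 9 11

Derivation:
I0 mul r3: issue@1 deps=(None,None) exec_start@1 write@3
I1 mul r2: issue@2 deps=(0,None) exec_start@3 write@6
I2 mul r1: issue@3 deps=(None,None) exec_start@3 write@5
I3 mul r1: issue@4 deps=(1,1) exec_start@6 write@7
I4 mul r1: issue@5 deps=(1,1) exec_start@6 write@9
I5 mul r3: issue@6 deps=(4,0) exec_start@9 write@11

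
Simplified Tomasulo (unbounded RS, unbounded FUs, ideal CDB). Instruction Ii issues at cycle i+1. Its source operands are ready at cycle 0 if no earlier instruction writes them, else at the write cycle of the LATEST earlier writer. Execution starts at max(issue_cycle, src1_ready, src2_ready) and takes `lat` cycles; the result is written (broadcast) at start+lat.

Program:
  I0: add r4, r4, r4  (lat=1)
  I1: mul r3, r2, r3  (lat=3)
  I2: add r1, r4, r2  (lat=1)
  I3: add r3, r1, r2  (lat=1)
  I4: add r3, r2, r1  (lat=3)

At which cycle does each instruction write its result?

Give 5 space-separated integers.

Answer: 2 5 4 5 8

Derivation:
I0 add r4: issue@1 deps=(None,None) exec_start@1 write@2
I1 mul r3: issue@2 deps=(None,None) exec_start@2 write@5
I2 add r1: issue@3 deps=(0,None) exec_start@3 write@4
I3 add r3: issue@4 deps=(2,None) exec_start@4 write@5
I4 add r3: issue@5 deps=(None,2) exec_start@5 write@8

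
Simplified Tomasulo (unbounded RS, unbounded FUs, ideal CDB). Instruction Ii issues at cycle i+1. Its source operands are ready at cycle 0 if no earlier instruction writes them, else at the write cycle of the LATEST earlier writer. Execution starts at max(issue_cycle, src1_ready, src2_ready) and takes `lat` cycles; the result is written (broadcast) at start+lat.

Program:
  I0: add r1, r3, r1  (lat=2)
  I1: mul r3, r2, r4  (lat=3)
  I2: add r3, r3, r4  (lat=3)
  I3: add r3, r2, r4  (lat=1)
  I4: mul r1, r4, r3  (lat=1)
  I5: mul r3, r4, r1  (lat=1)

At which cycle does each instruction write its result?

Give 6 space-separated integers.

Answer: 3 5 8 5 6 7

Derivation:
I0 add r1: issue@1 deps=(None,None) exec_start@1 write@3
I1 mul r3: issue@2 deps=(None,None) exec_start@2 write@5
I2 add r3: issue@3 deps=(1,None) exec_start@5 write@8
I3 add r3: issue@4 deps=(None,None) exec_start@4 write@5
I4 mul r1: issue@5 deps=(None,3) exec_start@5 write@6
I5 mul r3: issue@6 deps=(None,4) exec_start@6 write@7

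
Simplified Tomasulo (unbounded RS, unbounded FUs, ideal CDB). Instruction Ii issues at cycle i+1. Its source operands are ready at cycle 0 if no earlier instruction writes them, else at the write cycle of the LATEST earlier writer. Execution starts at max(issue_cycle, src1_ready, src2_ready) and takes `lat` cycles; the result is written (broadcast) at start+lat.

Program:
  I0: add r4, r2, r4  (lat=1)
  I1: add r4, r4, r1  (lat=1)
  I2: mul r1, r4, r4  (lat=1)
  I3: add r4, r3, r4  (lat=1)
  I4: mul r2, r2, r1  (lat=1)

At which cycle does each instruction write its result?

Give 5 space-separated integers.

Answer: 2 3 4 5 6

Derivation:
I0 add r4: issue@1 deps=(None,None) exec_start@1 write@2
I1 add r4: issue@2 deps=(0,None) exec_start@2 write@3
I2 mul r1: issue@3 deps=(1,1) exec_start@3 write@4
I3 add r4: issue@4 deps=(None,1) exec_start@4 write@5
I4 mul r2: issue@5 deps=(None,2) exec_start@5 write@6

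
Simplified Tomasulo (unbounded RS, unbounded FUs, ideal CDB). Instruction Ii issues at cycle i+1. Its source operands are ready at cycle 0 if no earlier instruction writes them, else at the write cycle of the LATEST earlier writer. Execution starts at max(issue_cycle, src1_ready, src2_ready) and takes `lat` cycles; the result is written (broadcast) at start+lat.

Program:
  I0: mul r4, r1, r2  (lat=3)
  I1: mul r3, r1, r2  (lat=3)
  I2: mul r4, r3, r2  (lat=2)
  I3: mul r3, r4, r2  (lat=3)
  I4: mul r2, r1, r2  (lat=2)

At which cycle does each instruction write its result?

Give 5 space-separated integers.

Answer: 4 5 7 10 7

Derivation:
I0 mul r4: issue@1 deps=(None,None) exec_start@1 write@4
I1 mul r3: issue@2 deps=(None,None) exec_start@2 write@5
I2 mul r4: issue@3 deps=(1,None) exec_start@5 write@7
I3 mul r3: issue@4 deps=(2,None) exec_start@7 write@10
I4 mul r2: issue@5 deps=(None,None) exec_start@5 write@7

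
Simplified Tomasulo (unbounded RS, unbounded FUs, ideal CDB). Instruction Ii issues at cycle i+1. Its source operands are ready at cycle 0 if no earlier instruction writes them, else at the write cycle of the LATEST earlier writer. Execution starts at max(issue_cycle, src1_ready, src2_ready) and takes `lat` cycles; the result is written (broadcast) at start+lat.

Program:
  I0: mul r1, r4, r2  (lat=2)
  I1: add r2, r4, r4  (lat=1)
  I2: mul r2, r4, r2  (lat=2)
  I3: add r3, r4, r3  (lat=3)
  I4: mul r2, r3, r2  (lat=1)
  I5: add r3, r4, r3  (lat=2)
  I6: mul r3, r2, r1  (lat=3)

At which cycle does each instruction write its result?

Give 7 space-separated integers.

I0 mul r1: issue@1 deps=(None,None) exec_start@1 write@3
I1 add r2: issue@2 deps=(None,None) exec_start@2 write@3
I2 mul r2: issue@3 deps=(None,1) exec_start@3 write@5
I3 add r3: issue@4 deps=(None,None) exec_start@4 write@7
I4 mul r2: issue@5 deps=(3,2) exec_start@7 write@8
I5 add r3: issue@6 deps=(None,3) exec_start@7 write@9
I6 mul r3: issue@7 deps=(4,0) exec_start@8 write@11

Answer: 3 3 5 7 8 9 11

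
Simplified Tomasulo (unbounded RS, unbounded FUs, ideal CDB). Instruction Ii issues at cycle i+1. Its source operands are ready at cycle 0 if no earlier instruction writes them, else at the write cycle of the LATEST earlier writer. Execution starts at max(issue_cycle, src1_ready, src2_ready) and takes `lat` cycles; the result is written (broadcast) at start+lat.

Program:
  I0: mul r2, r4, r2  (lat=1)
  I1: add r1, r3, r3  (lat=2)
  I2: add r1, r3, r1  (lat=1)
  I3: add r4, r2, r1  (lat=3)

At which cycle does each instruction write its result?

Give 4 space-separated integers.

I0 mul r2: issue@1 deps=(None,None) exec_start@1 write@2
I1 add r1: issue@2 deps=(None,None) exec_start@2 write@4
I2 add r1: issue@3 deps=(None,1) exec_start@4 write@5
I3 add r4: issue@4 deps=(0,2) exec_start@5 write@8

Answer: 2 4 5 8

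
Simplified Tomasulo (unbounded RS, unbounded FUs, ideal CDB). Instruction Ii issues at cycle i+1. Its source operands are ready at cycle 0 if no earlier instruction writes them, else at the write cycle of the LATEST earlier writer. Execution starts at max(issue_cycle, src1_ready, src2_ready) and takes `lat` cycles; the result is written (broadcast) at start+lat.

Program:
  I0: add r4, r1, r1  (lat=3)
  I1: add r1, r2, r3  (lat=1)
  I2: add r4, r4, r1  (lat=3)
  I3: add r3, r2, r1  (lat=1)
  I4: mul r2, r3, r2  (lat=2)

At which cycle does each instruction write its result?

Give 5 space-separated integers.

Answer: 4 3 7 5 7

Derivation:
I0 add r4: issue@1 deps=(None,None) exec_start@1 write@4
I1 add r1: issue@2 deps=(None,None) exec_start@2 write@3
I2 add r4: issue@3 deps=(0,1) exec_start@4 write@7
I3 add r3: issue@4 deps=(None,1) exec_start@4 write@5
I4 mul r2: issue@5 deps=(3,None) exec_start@5 write@7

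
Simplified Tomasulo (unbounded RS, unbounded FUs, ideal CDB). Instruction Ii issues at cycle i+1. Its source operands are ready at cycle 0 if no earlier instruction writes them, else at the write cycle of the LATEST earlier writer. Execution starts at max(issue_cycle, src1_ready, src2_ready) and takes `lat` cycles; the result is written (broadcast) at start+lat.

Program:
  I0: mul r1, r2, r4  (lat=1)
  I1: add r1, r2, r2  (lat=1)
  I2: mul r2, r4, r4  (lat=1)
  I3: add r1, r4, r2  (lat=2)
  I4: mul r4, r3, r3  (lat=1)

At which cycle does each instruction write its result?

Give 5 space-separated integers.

I0 mul r1: issue@1 deps=(None,None) exec_start@1 write@2
I1 add r1: issue@2 deps=(None,None) exec_start@2 write@3
I2 mul r2: issue@3 deps=(None,None) exec_start@3 write@4
I3 add r1: issue@4 deps=(None,2) exec_start@4 write@6
I4 mul r4: issue@5 deps=(None,None) exec_start@5 write@6

Answer: 2 3 4 6 6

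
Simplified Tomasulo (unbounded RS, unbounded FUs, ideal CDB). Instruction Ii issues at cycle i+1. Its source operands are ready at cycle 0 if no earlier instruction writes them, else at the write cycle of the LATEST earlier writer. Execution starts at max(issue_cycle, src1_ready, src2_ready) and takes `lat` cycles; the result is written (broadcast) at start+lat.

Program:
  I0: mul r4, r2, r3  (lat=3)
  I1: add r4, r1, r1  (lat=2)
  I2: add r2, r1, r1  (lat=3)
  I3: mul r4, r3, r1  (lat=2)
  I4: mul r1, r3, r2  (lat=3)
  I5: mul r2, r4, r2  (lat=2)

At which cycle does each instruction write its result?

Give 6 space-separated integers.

I0 mul r4: issue@1 deps=(None,None) exec_start@1 write@4
I1 add r4: issue@2 deps=(None,None) exec_start@2 write@4
I2 add r2: issue@3 deps=(None,None) exec_start@3 write@6
I3 mul r4: issue@4 deps=(None,None) exec_start@4 write@6
I4 mul r1: issue@5 deps=(None,2) exec_start@6 write@9
I5 mul r2: issue@6 deps=(3,2) exec_start@6 write@8

Answer: 4 4 6 6 9 8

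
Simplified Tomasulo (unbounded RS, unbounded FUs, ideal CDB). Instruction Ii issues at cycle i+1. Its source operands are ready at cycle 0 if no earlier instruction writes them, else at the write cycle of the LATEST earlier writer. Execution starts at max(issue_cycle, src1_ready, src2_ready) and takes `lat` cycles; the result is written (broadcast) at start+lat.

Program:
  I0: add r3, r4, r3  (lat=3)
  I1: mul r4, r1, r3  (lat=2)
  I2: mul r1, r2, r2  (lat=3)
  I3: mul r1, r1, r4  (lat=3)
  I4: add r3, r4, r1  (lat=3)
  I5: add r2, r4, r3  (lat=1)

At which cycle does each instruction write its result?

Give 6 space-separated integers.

I0 add r3: issue@1 deps=(None,None) exec_start@1 write@4
I1 mul r4: issue@2 deps=(None,0) exec_start@4 write@6
I2 mul r1: issue@3 deps=(None,None) exec_start@3 write@6
I3 mul r1: issue@4 deps=(2,1) exec_start@6 write@9
I4 add r3: issue@5 deps=(1,3) exec_start@9 write@12
I5 add r2: issue@6 deps=(1,4) exec_start@12 write@13

Answer: 4 6 6 9 12 13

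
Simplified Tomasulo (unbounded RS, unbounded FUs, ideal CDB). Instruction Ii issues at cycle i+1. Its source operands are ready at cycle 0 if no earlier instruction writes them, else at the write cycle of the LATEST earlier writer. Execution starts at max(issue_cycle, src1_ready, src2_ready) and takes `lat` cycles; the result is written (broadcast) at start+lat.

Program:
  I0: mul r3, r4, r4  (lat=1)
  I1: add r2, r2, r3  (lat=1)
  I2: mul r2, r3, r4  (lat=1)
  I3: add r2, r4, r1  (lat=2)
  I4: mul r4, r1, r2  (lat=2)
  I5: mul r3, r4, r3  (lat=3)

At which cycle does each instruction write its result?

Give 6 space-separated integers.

I0 mul r3: issue@1 deps=(None,None) exec_start@1 write@2
I1 add r2: issue@2 deps=(None,0) exec_start@2 write@3
I2 mul r2: issue@3 deps=(0,None) exec_start@3 write@4
I3 add r2: issue@4 deps=(None,None) exec_start@4 write@6
I4 mul r4: issue@5 deps=(None,3) exec_start@6 write@8
I5 mul r3: issue@6 deps=(4,0) exec_start@8 write@11

Answer: 2 3 4 6 8 11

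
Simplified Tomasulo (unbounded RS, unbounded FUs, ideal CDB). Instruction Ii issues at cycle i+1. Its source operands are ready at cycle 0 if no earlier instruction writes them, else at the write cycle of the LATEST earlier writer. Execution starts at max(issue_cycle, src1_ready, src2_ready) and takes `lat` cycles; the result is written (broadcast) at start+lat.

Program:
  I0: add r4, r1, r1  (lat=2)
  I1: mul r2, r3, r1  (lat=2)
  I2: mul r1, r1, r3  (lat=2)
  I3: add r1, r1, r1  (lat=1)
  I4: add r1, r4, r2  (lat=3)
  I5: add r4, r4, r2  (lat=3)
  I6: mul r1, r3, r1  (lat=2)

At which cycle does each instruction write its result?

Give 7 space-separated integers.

Answer: 3 4 5 6 8 9 10

Derivation:
I0 add r4: issue@1 deps=(None,None) exec_start@1 write@3
I1 mul r2: issue@2 deps=(None,None) exec_start@2 write@4
I2 mul r1: issue@3 deps=(None,None) exec_start@3 write@5
I3 add r1: issue@4 deps=(2,2) exec_start@5 write@6
I4 add r1: issue@5 deps=(0,1) exec_start@5 write@8
I5 add r4: issue@6 deps=(0,1) exec_start@6 write@9
I6 mul r1: issue@7 deps=(None,4) exec_start@8 write@10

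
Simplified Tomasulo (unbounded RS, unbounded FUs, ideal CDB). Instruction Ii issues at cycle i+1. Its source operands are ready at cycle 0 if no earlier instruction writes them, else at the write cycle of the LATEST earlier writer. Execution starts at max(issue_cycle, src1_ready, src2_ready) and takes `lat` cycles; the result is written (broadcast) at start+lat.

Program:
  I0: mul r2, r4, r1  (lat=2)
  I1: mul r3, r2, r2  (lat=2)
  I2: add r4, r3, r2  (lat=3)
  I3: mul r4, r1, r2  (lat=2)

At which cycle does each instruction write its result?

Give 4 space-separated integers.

I0 mul r2: issue@1 deps=(None,None) exec_start@1 write@3
I1 mul r3: issue@2 deps=(0,0) exec_start@3 write@5
I2 add r4: issue@3 deps=(1,0) exec_start@5 write@8
I3 mul r4: issue@4 deps=(None,0) exec_start@4 write@6

Answer: 3 5 8 6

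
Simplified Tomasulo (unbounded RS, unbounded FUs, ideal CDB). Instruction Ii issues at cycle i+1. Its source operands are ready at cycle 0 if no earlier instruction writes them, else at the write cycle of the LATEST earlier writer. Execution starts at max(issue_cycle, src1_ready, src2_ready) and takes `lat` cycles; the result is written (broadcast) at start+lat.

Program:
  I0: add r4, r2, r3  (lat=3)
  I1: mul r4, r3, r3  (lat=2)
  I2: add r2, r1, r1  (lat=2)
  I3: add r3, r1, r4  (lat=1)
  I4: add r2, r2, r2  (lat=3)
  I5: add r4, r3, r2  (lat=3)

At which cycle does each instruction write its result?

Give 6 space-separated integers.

Answer: 4 4 5 5 8 11

Derivation:
I0 add r4: issue@1 deps=(None,None) exec_start@1 write@4
I1 mul r4: issue@2 deps=(None,None) exec_start@2 write@4
I2 add r2: issue@3 deps=(None,None) exec_start@3 write@5
I3 add r3: issue@4 deps=(None,1) exec_start@4 write@5
I4 add r2: issue@5 deps=(2,2) exec_start@5 write@8
I5 add r4: issue@6 deps=(3,4) exec_start@8 write@11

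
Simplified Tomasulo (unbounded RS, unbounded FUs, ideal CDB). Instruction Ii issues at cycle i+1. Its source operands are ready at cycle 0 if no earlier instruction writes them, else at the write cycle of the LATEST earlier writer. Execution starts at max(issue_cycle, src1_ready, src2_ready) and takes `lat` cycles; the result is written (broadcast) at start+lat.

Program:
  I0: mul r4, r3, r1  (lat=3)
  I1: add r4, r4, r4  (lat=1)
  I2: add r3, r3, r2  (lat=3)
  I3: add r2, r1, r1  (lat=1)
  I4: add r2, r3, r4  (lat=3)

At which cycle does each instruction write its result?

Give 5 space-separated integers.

Answer: 4 5 6 5 9

Derivation:
I0 mul r4: issue@1 deps=(None,None) exec_start@1 write@4
I1 add r4: issue@2 deps=(0,0) exec_start@4 write@5
I2 add r3: issue@3 deps=(None,None) exec_start@3 write@6
I3 add r2: issue@4 deps=(None,None) exec_start@4 write@5
I4 add r2: issue@5 deps=(2,1) exec_start@6 write@9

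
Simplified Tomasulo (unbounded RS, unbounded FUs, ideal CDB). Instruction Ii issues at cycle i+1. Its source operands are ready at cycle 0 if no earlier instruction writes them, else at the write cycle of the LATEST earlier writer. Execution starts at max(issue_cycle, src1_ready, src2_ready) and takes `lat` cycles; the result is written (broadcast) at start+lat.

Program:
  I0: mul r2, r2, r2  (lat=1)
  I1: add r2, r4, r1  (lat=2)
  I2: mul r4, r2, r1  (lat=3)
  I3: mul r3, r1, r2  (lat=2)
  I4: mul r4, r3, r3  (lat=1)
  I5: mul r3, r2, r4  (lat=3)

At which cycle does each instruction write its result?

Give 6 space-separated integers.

Answer: 2 4 7 6 7 10

Derivation:
I0 mul r2: issue@1 deps=(None,None) exec_start@1 write@2
I1 add r2: issue@2 deps=(None,None) exec_start@2 write@4
I2 mul r4: issue@3 deps=(1,None) exec_start@4 write@7
I3 mul r3: issue@4 deps=(None,1) exec_start@4 write@6
I4 mul r4: issue@5 deps=(3,3) exec_start@6 write@7
I5 mul r3: issue@6 deps=(1,4) exec_start@7 write@10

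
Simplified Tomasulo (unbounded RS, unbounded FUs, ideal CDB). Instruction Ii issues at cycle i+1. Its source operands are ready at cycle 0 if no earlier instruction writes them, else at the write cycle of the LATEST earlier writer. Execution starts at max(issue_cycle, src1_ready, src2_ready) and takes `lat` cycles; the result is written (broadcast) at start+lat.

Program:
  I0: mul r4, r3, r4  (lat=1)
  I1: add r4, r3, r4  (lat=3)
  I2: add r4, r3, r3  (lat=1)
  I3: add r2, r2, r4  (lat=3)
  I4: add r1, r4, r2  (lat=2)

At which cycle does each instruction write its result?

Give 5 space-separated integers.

I0 mul r4: issue@1 deps=(None,None) exec_start@1 write@2
I1 add r4: issue@2 deps=(None,0) exec_start@2 write@5
I2 add r4: issue@3 deps=(None,None) exec_start@3 write@4
I3 add r2: issue@4 deps=(None,2) exec_start@4 write@7
I4 add r1: issue@5 deps=(2,3) exec_start@7 write@9

Answer: 2 5 4 7 9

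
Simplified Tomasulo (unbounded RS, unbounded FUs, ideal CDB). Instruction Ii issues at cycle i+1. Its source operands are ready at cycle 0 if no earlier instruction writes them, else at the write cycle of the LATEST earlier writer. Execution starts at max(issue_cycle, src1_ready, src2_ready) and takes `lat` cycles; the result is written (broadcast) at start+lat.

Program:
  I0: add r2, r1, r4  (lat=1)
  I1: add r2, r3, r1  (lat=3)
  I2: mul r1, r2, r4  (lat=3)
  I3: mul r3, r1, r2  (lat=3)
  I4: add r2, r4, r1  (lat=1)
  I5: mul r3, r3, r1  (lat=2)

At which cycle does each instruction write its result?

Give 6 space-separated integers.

I0 add r2: issue@1 deps=(None,None) exec_start@1 write@2
I1 add r2: issue@2 deps=(None,None) exec_start@2 write@5
I2 mul r1: issue@3 deps=(1,None) exec_start@5 write@8
I3 mul r3: issue@4 deps=(2,1) exec_start@8 write@11
I4 add r2: issue@5 deps=(None,2) exec_start@8 write@9
I5 mul r3: issue@6 deps=(3,2) exec_start@11 write@13

Answer: 2 5 8 11 9 13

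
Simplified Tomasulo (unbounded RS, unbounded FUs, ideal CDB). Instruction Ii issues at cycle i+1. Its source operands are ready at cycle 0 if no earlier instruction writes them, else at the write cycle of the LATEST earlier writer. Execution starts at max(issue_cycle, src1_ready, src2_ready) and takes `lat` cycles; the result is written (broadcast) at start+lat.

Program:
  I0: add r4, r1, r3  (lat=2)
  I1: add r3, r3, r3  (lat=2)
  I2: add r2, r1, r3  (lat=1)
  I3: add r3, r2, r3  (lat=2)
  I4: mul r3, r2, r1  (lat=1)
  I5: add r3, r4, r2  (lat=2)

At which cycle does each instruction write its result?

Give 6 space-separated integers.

I0 add r4: issue@1 deps=(None,None) exec_start@1 write@3
I1 add r3: issue@2 deps=(None,None) exec_start@2 write@4
I2 add r2: issue@3 deps=(None,1) exec_start@4 write@5
I3 add r3: issue@4 deps=(2,1) exec_start@5 write@7
I4 mul r3: issue@5 deps=(2,None) exec_start@5 write@6
I5 add r3: issue@6 deps=(0,2) exec_start@6 write@8

Answer: 3 4 5 7 6 8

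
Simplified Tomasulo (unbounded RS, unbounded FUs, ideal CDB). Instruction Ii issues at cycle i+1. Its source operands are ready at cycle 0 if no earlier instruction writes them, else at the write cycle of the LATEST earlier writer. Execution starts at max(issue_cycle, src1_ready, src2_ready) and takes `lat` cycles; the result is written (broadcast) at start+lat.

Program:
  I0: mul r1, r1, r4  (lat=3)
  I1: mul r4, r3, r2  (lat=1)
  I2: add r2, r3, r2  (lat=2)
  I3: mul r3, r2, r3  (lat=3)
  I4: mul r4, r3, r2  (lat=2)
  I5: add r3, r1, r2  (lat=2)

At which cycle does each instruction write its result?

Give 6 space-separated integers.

I0 mul r1: issue@1 deps=(None,None) exec_start@1 write@4
I1 mul r4: issue@2 deps=(None,None) exec_start@2 write@3
I2 add r2: issue@3 deps=(None,None) exec_start@3 write@5
I3 mul r3: issue@4 deps=(2,None) exec_start@5 write@8
I4 mul r4: issue@5 deps=(3,2) exec_start@8 write@10
I5 add r3: issue@6 deps=(0,2) exec_start@6 write@8

Answer: 4 3 5 8 10 8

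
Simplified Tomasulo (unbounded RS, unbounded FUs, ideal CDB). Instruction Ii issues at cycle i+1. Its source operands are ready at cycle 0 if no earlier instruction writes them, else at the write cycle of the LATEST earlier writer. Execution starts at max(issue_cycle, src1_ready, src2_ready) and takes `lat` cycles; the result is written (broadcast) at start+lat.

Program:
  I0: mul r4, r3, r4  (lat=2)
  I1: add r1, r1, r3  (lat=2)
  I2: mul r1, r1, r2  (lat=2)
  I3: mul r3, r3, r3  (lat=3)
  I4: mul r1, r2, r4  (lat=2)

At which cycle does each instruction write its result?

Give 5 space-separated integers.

I0 mul r4: issue@1 deps=(None,None) exec_start@1 write@3
I1 add r1: issue@2 deps=(None,None) exec_start@2 write@4
I2 mul r1: issue@3 deps=(1,None) exec_start@4 write@6
I3 mul r3: issue@4 deps=(None,None) exec_start@4 write@7
I4 mul r1: issue@5 deps=(None,0) exec_start@5 write@7

Answer: 3 4 6 7 7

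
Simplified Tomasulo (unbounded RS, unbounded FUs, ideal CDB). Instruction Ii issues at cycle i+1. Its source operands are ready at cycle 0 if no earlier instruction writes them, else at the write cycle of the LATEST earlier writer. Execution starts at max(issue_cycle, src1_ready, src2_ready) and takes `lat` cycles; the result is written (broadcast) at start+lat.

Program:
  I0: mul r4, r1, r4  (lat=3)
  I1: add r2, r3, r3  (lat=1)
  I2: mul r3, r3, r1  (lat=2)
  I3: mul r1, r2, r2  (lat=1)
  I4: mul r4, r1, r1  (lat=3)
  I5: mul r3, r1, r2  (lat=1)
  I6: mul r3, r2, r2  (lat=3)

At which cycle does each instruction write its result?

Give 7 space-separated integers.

I0 mul r4: issue@1 deps=(None,None) exec_start@1 write@4
I1 add r2: issue@2 deps=(None,None) exec_start@2 write@3
I2 mul r3: issue@3 deps=(None,None) exec_start@3 write@5
I3 mul r1: issue@4 deps=(1,1) exec_start@4 write@5
I4 mul r4: issue@5 deps=(3,3) exec_start@5 write@8
I5 mul r3: issue@6 deps=(3,1) exec_start@6 write@7
I6 mul r3: issue@7 deps=(1,1) exec_start@7 write@10

Answer: 4 3 5 5 8 7 10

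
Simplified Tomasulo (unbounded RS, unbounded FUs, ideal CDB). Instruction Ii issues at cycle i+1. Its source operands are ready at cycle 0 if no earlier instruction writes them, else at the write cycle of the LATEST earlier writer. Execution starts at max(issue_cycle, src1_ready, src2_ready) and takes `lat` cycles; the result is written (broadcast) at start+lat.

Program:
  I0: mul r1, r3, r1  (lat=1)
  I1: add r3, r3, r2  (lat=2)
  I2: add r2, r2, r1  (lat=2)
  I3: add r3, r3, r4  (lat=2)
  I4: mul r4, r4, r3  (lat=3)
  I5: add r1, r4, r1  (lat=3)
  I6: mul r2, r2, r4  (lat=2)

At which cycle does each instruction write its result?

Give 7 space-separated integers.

I0 mul r1: issue@1 deps=(None,None) exec_start@1 write@2
I1 add r3: issue@2 deps=(None,None) exec_start@2 write@4
I2 add r2: issue@3 deps=(None,0) exec_start@3 write@5
I3 add r3: issue@4 deps=(1,None) exec_start@4 write@6
I4 mul r4: issue@5 deps=(None,3) exec_start@6 write@9
I5 add r1: issue@6 deps=(4,0) exec_start@9 write@12
I6 mul r2: issue@7 deps=(2,4) exec_start@9 write@11

Answer: 2 4 5 6 9 12 11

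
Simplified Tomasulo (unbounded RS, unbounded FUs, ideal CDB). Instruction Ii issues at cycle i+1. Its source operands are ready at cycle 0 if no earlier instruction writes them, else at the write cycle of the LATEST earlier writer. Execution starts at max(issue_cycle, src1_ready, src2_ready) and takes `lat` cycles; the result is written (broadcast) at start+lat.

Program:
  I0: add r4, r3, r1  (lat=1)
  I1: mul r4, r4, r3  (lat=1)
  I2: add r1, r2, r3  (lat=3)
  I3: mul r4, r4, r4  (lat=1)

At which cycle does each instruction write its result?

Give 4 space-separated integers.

I0 add r4: issue@1 deps=(None,None) exec_start@1 write@2
I1 mul r4: issue@2 deps=(0,None) exec_start@2 write@3
I2 add r1: issue@3 deps=(None,None) exec_start@3 write@6
I3 mul r4: issue@4 deps=(1,1) exec_start@4 write@5

Answer: 2 3 6 5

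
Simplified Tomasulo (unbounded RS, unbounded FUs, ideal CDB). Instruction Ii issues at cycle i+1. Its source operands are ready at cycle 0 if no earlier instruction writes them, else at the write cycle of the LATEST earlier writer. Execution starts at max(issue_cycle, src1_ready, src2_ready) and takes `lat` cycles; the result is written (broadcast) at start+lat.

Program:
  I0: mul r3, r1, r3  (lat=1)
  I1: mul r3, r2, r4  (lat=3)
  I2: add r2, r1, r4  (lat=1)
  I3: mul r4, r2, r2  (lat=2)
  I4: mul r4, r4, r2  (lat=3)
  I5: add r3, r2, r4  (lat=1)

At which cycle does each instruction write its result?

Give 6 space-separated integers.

Answer: 2 5 4 6 9 10

Derivation:
I0 mul r3: issue@1 deps=(None,None) exec_start@1 write@2
I1 mul r3: issue@2 deps=(None,None) exec_start@2 write@5
I2 add r2: issue@3 deps=(None,None) exec_start@3 write@4
I3 mul r4: issue@4 deps=(2,2) exec_start@4 write@6
I4 mul r4: issue@5 deps=(3,2) exec_start@6 write@9
I5 add r3: issue@6 deps=(2,4) exec_start@9 write@10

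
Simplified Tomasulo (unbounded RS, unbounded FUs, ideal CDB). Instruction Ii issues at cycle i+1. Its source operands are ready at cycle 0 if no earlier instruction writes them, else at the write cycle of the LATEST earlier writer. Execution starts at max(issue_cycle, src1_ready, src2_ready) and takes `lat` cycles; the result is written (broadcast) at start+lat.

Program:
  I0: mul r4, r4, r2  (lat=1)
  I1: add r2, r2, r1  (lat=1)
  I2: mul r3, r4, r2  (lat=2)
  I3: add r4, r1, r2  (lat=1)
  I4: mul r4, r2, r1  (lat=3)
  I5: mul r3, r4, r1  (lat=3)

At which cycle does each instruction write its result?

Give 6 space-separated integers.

Answer: 2 3 5 5 8 11

Derivation:
I0 mul r4: issue@1 deps=(None,None) exec_start@1 write@2
I1 add r2: issue@2 deps=(None,None) exec_start@2 write@3
I2 mul r3: issue@3 deps=(0,1) exec_start@3 write@5
I3 add r4: issue@4 deps=(None,1) exec_start@4 write@5
I4 mul r4: issue@5 deps=(1,None) exec_start@5 write@8
I5 mul r3: issue@6 deps=(4,None) exec_start@8 write@11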